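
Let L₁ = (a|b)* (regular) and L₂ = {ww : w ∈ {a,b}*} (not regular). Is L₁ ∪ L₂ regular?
Yes — L₁ ∪ L₂ is regular.

{ww} ⊆ (a|b)*, so L₁ ∪ L₂ = (a|b)*, which is regular.

Note that the bare facts "L₁ regular, L₂ non-regular" do not settle the question by themselves: the closure of regular languages under ∪, ∩, complement and difference applies only when BOTH operands are regular. With a non-regular operand the result can come out regular or non-regular depending on the specific languages, so one has to work out L₁ ∪ L₂ for this particular pair, as above.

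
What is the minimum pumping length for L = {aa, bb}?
p = 3

For a finite language L, the pumping lemma holds vacuously if p > max|s| for s ∈ L.

The longest string in L = {aa, bb} has length 2.
If p = 3, then no string s ∈ L has |s| ≥ p, so the condition is vacuously true.

The minimum pumping length is p = 3.

Why no smaller p works: for any p ≤ 2, the longest string s ∈ L has |s| = 2 ≥ p, so it would
have to be pumpable; but pumping up (i = 2, 3, ...) produces ever longer strings, which cannot all lie in the
finite language L. So the pumping property fails for every p ≤ 2.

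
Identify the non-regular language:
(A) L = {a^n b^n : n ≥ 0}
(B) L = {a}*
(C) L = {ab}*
(A) {a^n b^n : n ≥ 0}

(A) L = {a^n b^n : n ≥ 0} is NOT regular.

The pumping lemma can be used to prove this:
After pumping, the number of a's and b's become unequal

The other languages are regular because they can be recognized by finite automata.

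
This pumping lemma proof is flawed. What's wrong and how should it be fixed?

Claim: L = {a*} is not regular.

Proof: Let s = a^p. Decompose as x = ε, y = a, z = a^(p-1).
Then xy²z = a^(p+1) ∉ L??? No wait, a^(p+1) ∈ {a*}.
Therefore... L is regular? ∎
Error: The proof attempts to show a*  is not regular, but a* IS regular!

Correction: a* is a regular language (recognized by a simple DFA with one accepting state and self-loop on 'a'). The pumping lemma can only prove non-regularity, not regularity. For regular languages, pumping always works.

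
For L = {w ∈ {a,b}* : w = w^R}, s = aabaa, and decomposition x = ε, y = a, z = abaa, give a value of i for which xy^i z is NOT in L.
i = 2

xy²z = ε · aa · abaa = aaabaa; aaabaa reversed is aabaaa ≠ aaabaa, so it is not a palindrome and is not in L.
(Other choices also work, e.g. i = 0, 3; only i = 1 is guaranteed to stay in L since xy¹z = s.)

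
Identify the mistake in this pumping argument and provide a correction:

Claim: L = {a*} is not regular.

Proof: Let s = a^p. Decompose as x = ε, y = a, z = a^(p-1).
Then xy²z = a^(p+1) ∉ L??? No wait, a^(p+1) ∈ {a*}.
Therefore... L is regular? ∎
Error: The proof attempts to show a*  is not regular, but a* IS regular!

Correction: a* is a regular language (recognized by a simple DFA with one accepting state and self-loop on 'a'). The pumping lemma can only prove non-regularity, not regularity. For regular languages, pumping always works.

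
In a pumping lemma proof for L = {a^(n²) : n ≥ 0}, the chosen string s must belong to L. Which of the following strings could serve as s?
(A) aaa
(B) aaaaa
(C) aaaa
(C) aaaa

The pumping lemma is applied to a string s that lies in L, so first check membership of each option:
- (A) aaa has length 3, strictly between 1² = 1 and 2² = 4, so it is not in L ✗
- (B) aaaaa has length 5, strictly between 2² = 4 and 3² = 9, so it is not in L ✗
- (C) aaaa has length 4 = 2², a perfect square, so it is in L ✓

Only (C) aaaa is in L, so it is the only candidate that could play the role of s.
(In a complete proof one picks s in terms of the pumping length p so that |s| ≥ p is guaranteed; a fixed string like aaaa illustrates the shape of such an s.)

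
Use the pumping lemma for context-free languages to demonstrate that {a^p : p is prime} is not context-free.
Assume for contradiction that L is context-free, and let p ≥ 1 be the pumping length given by the pumping lemma for CFLs.
Choose a prime q with q ≥ p and let s = a^q. Then s ∈ L and |s| = q ≥ p.
By the CFL pumping lemma, s = uvxyz for some u, v, x, y, z with |vxy| ≤ p, |vy| ≥ 1, and uv^i xy^i z ∈ L for every i ≥ 0.
All symbols are a's, so only lengths matter: let k = |vy|, with 1 ≤ k ≤ p. Then |uv^i xy^i z| = q + (i − 1)k.

Take i = q + 1: the length is q + qk = q(k + 1).
Both factors satisfy q ≥ 2 and k + 1 ≥ 2, so q(k + 1) is composite and uv^(q+1) xy^(q+1) z ∉ L.

This contradicts the CFL pumping lemma, which requires uv^i xy^i z ∈ L for all i ≥ 0.
Hence L = {a^p : p is prime} is not context-free. ∎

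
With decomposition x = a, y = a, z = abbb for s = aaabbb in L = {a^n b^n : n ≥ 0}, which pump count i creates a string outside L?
i = 0

xy⁰z = a · ε · abbb = aabbb; aabbb has 2 a's and 3 b's; 2 ≠ 3, so it is not in L.
(Other choices also work, e.g. i = 2, 3; only i = 1 is guaranteed to stay in L since xy¹z = s.)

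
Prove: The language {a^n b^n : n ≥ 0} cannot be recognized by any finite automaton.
Assume for contradiction that L is regular, and let p ≥ 1 be the pumping length given by the pumping lemma.
Choose s = a^p b^p. Then s ∈ L and |s| = 2p ≥ p.
By the pumping lemma, s = xyz for some x, y, z with |xy| ≤ p, |y| ≥ 1, and xy^i z ∈ L for every i ≥ 0.
Since |xy| ≤ p and the first p symbols of s are all a's, we must have y = a^k for some k with 1 ≤ k ≤ p.

Take i = 2: xy²z = a^(p + k) b^p.
This string has p + k a's but p b's, and p + k > p because k ≥ 1. So xy²z ∉ L.

This contradicts the pumping lemma, which requires xy^i z ∈ L for all i ≥ 0.
Hence L = {a^n b^n : n ≥ 0} is not regular. ∎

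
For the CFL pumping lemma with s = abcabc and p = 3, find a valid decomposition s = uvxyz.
u='ab', v='c', x='a', y='b', z='c'

For s = abcabc with pumping length p = 3:

One valid decomposition:
- u = 'ab'
- v = 'c'
- x = 'a'
- y = 'b'
- z = 'c'

Verification:
- uvxyz = 'ab' + 'c' + 'a' + 'b' + 'c' = abcabc ✓
- |vxy| = |'cab'| = 3 ≤ 3 ✓
- |vy| = |'cb'| = 2 > 0 ✓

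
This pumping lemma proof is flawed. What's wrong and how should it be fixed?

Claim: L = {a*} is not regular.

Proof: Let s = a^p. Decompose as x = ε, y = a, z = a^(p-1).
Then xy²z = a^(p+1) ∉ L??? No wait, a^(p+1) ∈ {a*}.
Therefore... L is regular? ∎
Error: The proof attempts to show a*  is not regular, but a* IS regular!

Correction: a* is a regular language (recognized by a simple DFA with one accepting state and self-loop on 'a'). The pumping lemma can only prove non-regularity, not regularity. For regular languages, pumping always works.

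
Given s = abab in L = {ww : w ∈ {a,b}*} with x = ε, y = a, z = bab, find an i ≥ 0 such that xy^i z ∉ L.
i = 2

xy²z = ε · aa · bab = aabab; aabab has odd length 5, so it cannot be written as ww and is not in L.
(Other choices also work, e.g. i = 0, 3; only i = 1 is guaranteed to stay in L since xy¹z = s.)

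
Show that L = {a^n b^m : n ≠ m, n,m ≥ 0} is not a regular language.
Assume for contradiction that L is regular, and let p ≥ 1 be the pumping length given by the pumping lemma.
Choose s = a^p b^(p + p!). Then s ∈ L because p ≠ p + p! (as p! ≥ 1), and |s| ≥ p.
By the pumping lemma, s = xyz for some x, y, z with |xy| ≤ p, |y| ≥ 1, and xy^i z ∈ L for every i ≥ 0.
Since |xy| ≤ p and the first p symbols of s are all a's, y = a^k for some k with 1 ≤ k ≤ p.
For every i ≥ 0, xy^i z = a^(p + (i − 1)k) b^(p + p!).

Because 1 ≤ k ≤ p, k divides p!. Let t = p!/k (a positive integer) and take i = t + 1.
Then the number of a's is p + tk = p + p!, which equals the number of b's.
So xy^(t+1) z = a^(p + p!) b^(p + p!) has equally many a's and b's and is NOT in L.

This contradicts the pumping lemma, which requires xy^i z ∈ L for all i ≥ 0.
Hence L = {a^n b^m : n ≠ m, n,m ≥ 0} is not regular. ∎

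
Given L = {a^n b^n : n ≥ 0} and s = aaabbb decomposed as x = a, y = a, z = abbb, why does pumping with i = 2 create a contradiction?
xy²z = aaaabbb ∉ L

Pumping with i = 2 replaces y = a by y² = aa:
- Original: s = xyz = aaabbb; aaabbb = a^3 b^3 has equal counts (3 = 3), so it is in L
- Pumped: xy²z = a · aa · abbb = aaaabbb
- aaaabbb has 4 a's and 3 b's; 4 ≠ 3, so it is not in L

The pumping lemma would require xy²z ∈ L, so this decomposition yields a contradiction.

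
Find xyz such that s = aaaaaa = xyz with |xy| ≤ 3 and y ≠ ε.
x = 'a', y = 'a', z = 'aaaa'

For s = aaaaaa and p = 3, one valid decomposition is:
- x = 'a' (length 1)
- y = 'a' (length 1)
- z = 'aaaa' (length 4)

Verification:
- xyz = 'a' + 'a' + 'aaaa' = aaaaaa ✓
- |xy| = 2 ≤ 3 ✓
- |y| = 1 > 0 ✓

All pumping lemma constraints are satisfied.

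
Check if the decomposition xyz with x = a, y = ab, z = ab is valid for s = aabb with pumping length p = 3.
Violated: xyz = s

The decomposition x = a, y = ab, z = ab for s = aabb with p = 3
violates the constraint: xyz = s

xyz = 'a' + 'ab' + 'ab' = 'aabab' ≠ 'aabb' = s. The decomposition doesn't reconstruct s.

Pumping lemma constraints:
1. xyz = s (decomposition is valid)
2. |xy| ≤ p
3. |y| > 0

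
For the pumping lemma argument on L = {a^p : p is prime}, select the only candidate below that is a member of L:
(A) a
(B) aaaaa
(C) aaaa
(B) aaaaa

The pumping lemma is applied to a string s that lies in L, so first check membership of each option:
- (A) a has length 1, which is not prime, so it is not in L ✗
- (B) aaaaa has length 5, which is prime, so it is in L ✓
- (C) aaaa has length 4 = 2 × 2, which is not prime, so it is not in L ✗

Only (B) aaaaa is in L, so it is the only candidate that could play the role of s.
(In a complete proof one picks s in terms of the pumping length p so that |s| ≥ p is guaranteed; a fixed string like aaaaa illustrates the shape of such an s.)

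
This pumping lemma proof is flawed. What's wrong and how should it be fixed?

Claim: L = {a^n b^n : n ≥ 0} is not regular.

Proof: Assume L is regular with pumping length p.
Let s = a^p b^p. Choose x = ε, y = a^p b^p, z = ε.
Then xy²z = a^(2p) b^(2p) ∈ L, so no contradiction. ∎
Error: The decomposition violates |xy| ≤ p. With y = a^p b^p, |xy| = |y| = 2p > p. (The proof also miscomputes xy²z, which would be a^p b^p a^p b^p rather than a^(2p) b^(2p), and it wrongly treats one harmless decomposition as settling the matter — the prover does not get to choose the decomposition.)

Correction: The pumping lemma requires |xy| ≤ p, and the argument must handle every decomposition satisfying |xy| ≤ p, |y| ≥ 1. Since s starts with p a's, any such y consists only of a's, say y = a^k with k ≥ 1. Then xy²z = a^(p+k) b^p has unequal numbers of a's and b's, so xy²z ∉ L — the required contradiction.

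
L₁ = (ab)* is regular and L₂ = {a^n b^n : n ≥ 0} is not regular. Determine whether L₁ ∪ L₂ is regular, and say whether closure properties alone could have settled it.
No — L₁ ∪ L₂ is not regular.

Let U = (ab)* ∪ {a^n b^n}. If U were regular, then U ∩ aa*bb* would be regular (closure under intersection with a regular language). But (ab)* ∩ aa*bb* = {ab} and {a^n b^n} ∩ aa*bb* = {a^n b^n : n ≥ 1}, so U ∩ aa*bb* = {a^n b^n : n ≥ 1}, which is not regular. Hence U is not regular.

Note that the bare facts "L₁ regular, L₂ non-regular" do not settle the question by themselves: the closure of regular languages under ∪, ∩, complement and difference applies only when BOTH operands are regular. With a non-regular operand the result can come out regular or non-regular depending on the specific languages, so one has to work out L₁ ∪ L₂ for this particular pair, as above.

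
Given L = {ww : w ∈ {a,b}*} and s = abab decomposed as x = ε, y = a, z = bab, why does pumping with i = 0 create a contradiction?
xy⁰z = bab ∉ L

Pumping with i = 0 replaces y = a by y⁰ = ε:
- Original: s = xyz = abab; abab splits into halves ab · ab, which are equal, so it is in L (w = ab)
- Pumped: xy⁰z = ε · ε · bab = bab
- bab has odd length 3, so it cannot be written as ww and is not in L

The pumping lemma would require xy⁰z ∈ L, so this decomposition yields a contradiction.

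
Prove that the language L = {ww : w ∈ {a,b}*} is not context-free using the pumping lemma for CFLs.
Assume for contradiction that L is context-free, and let p ≥ 1 be the pumping length given by the pumping lemma for CFLs.
Choose s = a^p b^p a^p b^p. Then s ∈ L (take w = a^p b^p) and |s| = 4p ≥ p.
By the CFL pumping lemma, s = uvxyz for some u, v, x, y, z with |vxy| ≤ p, |vy| ≥ 1, and uv^i xy^i z ∈ L for every i ≥ 0.

Write s as four blocks A₁ B₁ A₂ B₂ with A₁ = A₂ = a^p and B₁ = B₂ = b^p. Since |vxy| ≤ p, the window vxy lies inside at most two adjacent blocks. Take i = 0 and let t = uxz, so |t| = 4p − |vy| with 1 ≤ |vy| ≤ p. If |t| is odd, t ∉ L immediately, so assume |vy| is even (hence |vy| ≥ 2) and |t|/2 = 2p − |vy|/2, which satisfies p ≤ |t|/2 ≤ 2p − 1.

Case 1 (vxy inside A₁B₁): t = a^(p−j) b^(p−l) a^p b^p with j + l = |vy|. The second half of t has length < 2p, so it is a suffix of the trailing a^p b^p and ends in b; the first half is a^(p−j) b^(p−l) a^((j+l)/2), which ends in a because (j+l)/2 ≥ 1. The halves differ, so t ∉ L.

Case 2 (vxy inside B₁A₂, straddling the middle): t = a^p b^(p−j) a^(p−l) b^p with j + l = |vy|. If t = ww, then w is a prefix of t of length ≥ p, so w begins with a^p; and w is a suffix of t of length ≥ p, so w ends with b^p. That forces |w| ≥ 2p, contradicting |w| = |t|/2 ≤ 2p − 1. So t ∉ L.

Case 3 (vxy inside A₂B₂): t = a^p b^p a^(p−j) b^(p−l) with j + l = |vy|. The first half of t is a prefix of a^p b^p, so it begins with a; the second half is b^((j+l)/2) a^(p−j) b^(p−l), which begins with b. The halves differ, so t ∉ L.

In every case uv⁰xy⁰z = uxz ∉ L.

This contradicts the CFL pumping lemma, which requires uv^i xy^i z ∈ L for all i ≥ 0.
Hence L = {ww : w ∈ {a,b}*} is not context-free. ∎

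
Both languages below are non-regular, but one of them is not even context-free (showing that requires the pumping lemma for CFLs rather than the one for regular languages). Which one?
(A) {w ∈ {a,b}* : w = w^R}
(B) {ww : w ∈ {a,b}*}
(B) {ww : w ∈ {a,b}*}

(B) {ww : w ∈ {a,b}*} requires the CFL pumping lemma.

- {w ∈ {a,b}* : w = w^R} is context-free (but not regular)
  • Can be shown non-regular with the regular pumping lemma
  • After pumping, the string is no longer symmetric

- {ww : w ∈ {a,b}*} is NOT context-free
  • Requires the CFL pumping lemma to prove
  • Cannot verify equality of two arbitrary substrings

The CFL pumping lemma is "stronger" in that it can prove non-membership
in the larger class of context-free languages.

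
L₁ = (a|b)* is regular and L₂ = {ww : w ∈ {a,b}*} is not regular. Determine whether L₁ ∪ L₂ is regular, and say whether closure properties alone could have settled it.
Yes — L₁ ∪ L₂ is regular.

{ww} ⊆ (a|b)*, so L₁ ∪ L₂ = (a|b)*, which is regular.

Note that the bare facts "L₁ regular, L₂ non-regular" do not settle the question by themselves: the closure of regular languages under ∪, ∩, complement and difference applies only when BOTH operands are regular. With a non-regular operand the result can come out regular or non-regular depending on the specific languages, so one has to work out L₁ ∪ L₂ for this particular pair, as above.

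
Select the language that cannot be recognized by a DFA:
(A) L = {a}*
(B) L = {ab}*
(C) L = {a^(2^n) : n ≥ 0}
(C) {a^(2^n) : n ≥ 0}

(C) L = {a^(2^n) : n ≥ 0} is NOT regular.

The pumping lemma can be used to prove this:
After pumping, length is no longer a power of 2

The other languages are regular because they can be recognized by finite automata.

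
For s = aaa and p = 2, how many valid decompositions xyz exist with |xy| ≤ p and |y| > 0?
3

For s = 'aaa' with pumping length p = 2:

Constraints: |xy| ≤ 2, |y| > 0

Valid decompositions (|xy| ≤ p, |y| ≥ 1):
  • x='', y='a', z='aa'
  • x='a', y='a', z='a'
  • x='', y='aa', z='a'

Total count: 3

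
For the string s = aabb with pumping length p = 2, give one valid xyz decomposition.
x = 'a', y = 'a', z = 'bb'

For s = aabb and p = 2, one valid decomposition is:
- x = 'a' (length 1)
- y = 'a' (length 1)
- z = 'bb' (length 2)

Verification:
- xyz = 'a' + 'a' + 'bb' = aabb ✓
- |xy| = 2 ≤ 2 ✓
- |y| = 1 > 0 ✓

All pumping lemma constraints are satisfied.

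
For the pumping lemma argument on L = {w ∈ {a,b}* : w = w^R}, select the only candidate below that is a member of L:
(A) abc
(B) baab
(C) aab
(B) baab

The pumping lemma is applied to a string s that lies in L, so first check membership of each option:
- (A) abc reversed is cba ≠ abc, so it is not a palindrome and is not in L ✗
- (B) baab reversed is baab, the same string, so it is a palindrome and is in L ✓
- (C) aab reversed is baa ≠ aab, so it is not a palindrome and is not in L ✗

Only (B) baab is in L, so it is the only candidate that could play the role of s.
(In a complete proof one picks s in terms of the pumping length p so that |s| ≥ p is guaranteed; a fixed string like baab illustrates the shape of such an s.)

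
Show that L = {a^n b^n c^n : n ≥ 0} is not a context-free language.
Assume for contradiction that L is context-free, and let p ≥ 1 be the pumping length given by the pumping lemma for CFLs.
Choose s = a^p b^p c^p. Then s ∈ L and |s| = 3p ≥ p.
By the CFL pumping lemma, s = uvxyz for some u, v, x, y, z with |vxy| ≤ p, |vy| ≥ 1, and uv^i xy^i z ∈ L for every i ≥ 0.

Because |vxy| ≤ p, the window vxy cannot contain both an a and a c: any substring of s containing both must include the entire block b^p plus at least one a and one c, so it has length ≥ p + 2 > p.
Hence at least one of the letters a, c does not occur in vy at all.

Take i = 0: the string uxz is obtained from s by deleting |vy| ≥ 1 symbols, so |uxz| = 3p − |vy| < 3p.
But the letter (a or c) that does not occur in vy still occurs exactly p times in uxz. Every string of L with exactly p copies of some letter is a^p b^p c^p, of length 3p. Since |uxz| < 3p, uxz ∉ L.

This contradicts the CFL pumping lemma, which requires uv^i xy^i z ∈ L for all i ≥ 0.
Hence L = {a^n b^n c^n : n ≥ 0} is not context-free. ∎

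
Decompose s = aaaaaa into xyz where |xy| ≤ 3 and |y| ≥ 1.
x = '', y = 'aaa', z = 'aaa'

For s = aaaaaa and p = 3, one valid decomposition is:
- x = '' (length 0)
- y = 'aaa' (length 3)
- z = 'aaa' (length 3)

Verification:
- xyz = '' + 'aaa' + 'aaa' = aaaaaa ✓
- |xy| = 3 ≤ 3 ✓
- |y| = 3 > 0 ✓

All pumping lemma constraints are satisfied.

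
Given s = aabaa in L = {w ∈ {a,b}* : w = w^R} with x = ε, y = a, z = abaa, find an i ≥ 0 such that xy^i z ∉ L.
i = 0

xy⁰z = ε · ε · abaa = abaa; abaa reversed is aaba ≠ abaa, so it is not a palindrome and is not in L.
(Other choices also work, e.g. i = 2, 3; only i = 1 is guaranteed to stay in L since xy¹z = s.)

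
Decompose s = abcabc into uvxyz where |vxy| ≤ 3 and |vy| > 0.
u='ab', v='c', x='a', y='b', z='c'

For s = abcabc with pumping length p = 3:

One valid decomposition:
- u = 'ab'
- v = 'c'
- x = 'a'
- y = 'b'
- z = 'c'

Verification:
- uvxyz = 'ab' + 'c' + 'a' + 'b' + 'c' = abcabc ✓
- |vxy| = |'cab'| = 3 ≤ 3 ✓
- |vy| = |'cb'| = 2 > 0 ✓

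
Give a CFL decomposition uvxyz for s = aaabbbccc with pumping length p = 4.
u='aa', v='a', x='bb', y='b', z='ccc'

For s = aaabbbccc with pumping length p = 4:

One valid decomposition:
- u = 'aa'
- v = 'a'
- x = 'bb'
- y = 'b'
- z = 'ccc'

Verification:
- uvxyz = 'aa' + 'a' + 'bb' + 'b' + 'ccc' = aaabbbccc ✓
- |vxy| = |'abbb'| = 4 ≤ 4 ✓
- |vy| = |'ab'| = 2 > 0 ✓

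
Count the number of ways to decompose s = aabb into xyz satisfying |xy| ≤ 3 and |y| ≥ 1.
6

For s = 'aabb' with pumping length p = 3:

Constraints: |xy| ≤ 3, |y| > 0

Valid decompositions (|xy| ≤ p, |y| ≥ 1):
  • x='', y='a', z='abb'
  • x='a', y='a', z='bb'
  • x='', y='aa', z='bb'
  • x='aa', y='b', z='b'
  • x='a', y='ab', z='b'
  • x='', y='aab', z='b'

Total count: 6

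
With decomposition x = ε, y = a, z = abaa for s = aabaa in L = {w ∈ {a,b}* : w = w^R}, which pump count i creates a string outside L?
i = 2

xy²z = ε · aa · abaa = aaabaa; aaabaa reversed is aabaaa ≠ aaabaa, so it is not a palindrome and is not in L.
(Other choices also work, e.g. i = 0, 3; only i = 1 is guaranteed to stay in L since xy¹z = s.)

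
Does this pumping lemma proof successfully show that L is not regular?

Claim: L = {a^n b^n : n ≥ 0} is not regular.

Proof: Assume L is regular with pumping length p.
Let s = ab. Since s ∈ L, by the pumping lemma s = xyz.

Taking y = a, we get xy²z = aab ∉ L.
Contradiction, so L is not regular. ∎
The proof is INCORRECT.

Error: The string s = ab may be shorter than p.
The pumping lemma only applies to strings with |s| ≥ p, and p is not under our control.
We must choose s in terms of p, e.g. s = a^p b^p, to ensure |s| ≥ p.
(The proof also fixes one particular y; a valid argument must handle every decomposition with |xy| ≤ p and |y| ≥ 1 — for s = a^p b^p this forces y = a^k, and then xy²z = a^(p+k) b^p ∉ L.)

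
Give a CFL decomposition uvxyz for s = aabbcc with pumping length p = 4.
u='a', v='a', x='bb', y='c', z='c'

For s = aabbcc with pumping length p = 4:

One valid decomposition:
- u = 'a'
- v = 'a'
- x = 'bb'
- y = 'c'
- z = 'c'

Verification:
- uvxyz = 'a' + 'a' + 'bb' + 'c' + 'c' = aabbcc ✓
- |vxy| = |'abbc'| = 4 ≤ 4 ✓
- |vy| = |'ac'| = 2 > 0 ✓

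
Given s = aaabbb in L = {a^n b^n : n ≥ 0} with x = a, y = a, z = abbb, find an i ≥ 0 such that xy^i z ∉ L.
i = 0

xy⁰z = a · ε · abbb = aabbb; aabbb has 2 a's and 3 b's; 2 ≠ 3, so it is not in L.
(Other choices also work, e.g. i = 2, 3; only i = 1 is guaranteed to stay in L since xy¹z = s.)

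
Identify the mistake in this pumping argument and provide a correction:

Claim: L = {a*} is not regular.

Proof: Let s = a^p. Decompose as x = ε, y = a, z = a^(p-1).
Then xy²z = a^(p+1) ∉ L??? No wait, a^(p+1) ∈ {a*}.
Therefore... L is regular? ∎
Error: The proof attempts to show a*  is not regular, but a* IS regular!

Correction: a* is a regular language (recognized by a simple DFA with one accepting state and self-loop on 'a'). The pumping lemma can only prove non-regularity, not regularity. For regular languages, pumping always works.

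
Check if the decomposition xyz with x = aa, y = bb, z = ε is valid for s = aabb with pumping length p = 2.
Violated: |xy| ≤ p

The decomposition x = aa, y = bb, z = ε for s = aabb with p = 2
violates the constraint: |xy| ≤ p

|xy| = |aabb| = 4 > 2 = p. The decomposition puts too many characters in xy.

Pumping lemma constraints:
1. xyz = s (decomposition is valid)
2. |xy| ≤ p
3. |y| > 0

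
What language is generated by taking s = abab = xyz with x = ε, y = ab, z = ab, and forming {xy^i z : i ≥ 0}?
{xy^i z : i ≥ 0} = {(ab)^(i+1) : i ≥ 0} = {ab, abab, ababab, ...}

With x = ε, y = ab, z = ab: Pumping 'ab' gives strings of alternating a's and b's.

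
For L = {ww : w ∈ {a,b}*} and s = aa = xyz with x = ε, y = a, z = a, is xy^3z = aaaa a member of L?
Yes

xy³z = ε · aaa · a = aaaa.
aaaa splits into halves aa · aa, which are equal, so it is in L (w = aa).
(A single pumped string landing in L is not a contradiction by itself; a non-regularity proof needs some i for which xy^i z ∉ L, for every admissible decomposition.)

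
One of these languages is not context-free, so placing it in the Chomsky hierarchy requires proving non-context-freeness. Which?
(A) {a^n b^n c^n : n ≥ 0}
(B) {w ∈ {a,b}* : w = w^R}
(A) {a^n b^n c^n : n ≥ 0}

(A) {a^n b^n c^n : n ≥ 0} requires the CFL pumping lemma.

- {w ∈ {a,b}* : w = w^R} is context-free (but not regular)
  • Can be shown non-regular with the regular pumping lemma
  • After pumping, the string is no longer symmetric

- {a^n b^n c^n : n ≥ 0} is NOT context-free
  • Requires the CFL pumping lemma to prove
  • Cannot maintain three equal counts simultaneously

The CFL pumping lemma is "stronger" in that it can prove non-membership
in the larger class of context-free languages.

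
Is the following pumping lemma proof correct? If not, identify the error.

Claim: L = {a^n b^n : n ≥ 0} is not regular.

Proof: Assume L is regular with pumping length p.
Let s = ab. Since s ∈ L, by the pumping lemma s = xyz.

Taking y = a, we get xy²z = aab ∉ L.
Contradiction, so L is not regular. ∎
The proof is INCORRECT.

Error: The string s = ab may be shorter than p.
The pumping lemma only applies to strings with |s| ≥ p, and p is not under our control.
We must choose s in terms of p, e.g. s = a^p b^p, to ensure |s| ≥ p.
(The proof also fixes one particular y; a valid argument must handle every decomposition with |xy| ≤ p and |y| ≥ 1 — for s = a^p b^p this forces y = a^k, and then xy²z = a^(p+k) b^p ∉ L.)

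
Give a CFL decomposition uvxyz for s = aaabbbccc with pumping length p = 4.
u='aa', v='a', x='bb', y='b', z='ccc'

For s = aaabbbccc with pumping length p = 4:

One valid decomposition:
- u = 'aa'
- v = 'a'
- x = 'bb'
- y = 'b'
- z = 'ccc'

Verification:
- uvxyz = 'aa' + 'a' + 'bb' + 'b' + 'ccc' = aaabbbccc ✓
- |vxy| = |'abbb'| = 4 ≤ 4 ✓
- |vy| = |'ab'| = 2 > 0 ✓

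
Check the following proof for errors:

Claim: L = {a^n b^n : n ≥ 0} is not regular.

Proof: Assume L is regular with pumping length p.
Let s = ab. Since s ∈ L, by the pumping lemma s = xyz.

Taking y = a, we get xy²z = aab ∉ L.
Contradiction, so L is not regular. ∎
The proof is INCORRECT.

Error: The string s = ab may be shorter than p.
The pumping lemma only applies to strings with |s| ≥ p, and p is not under our control.
We must choose s in terms of p, e.g. s = a^p b^p, to ensure |s| ≥ p.
(The proof also fixes one particular y; a valid argument must handle every decomposition with |xy| ≤ p and |y| ≥ 1 — for s = a^p b^p this forces y = a^k, and then xy²z = a^(p+k) b^p ∉ L.)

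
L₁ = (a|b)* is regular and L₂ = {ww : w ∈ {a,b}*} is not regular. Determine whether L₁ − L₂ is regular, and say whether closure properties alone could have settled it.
No — L₁ − L₂ is not regular.

L₁ − L₂ is the complement of {ww} within {a,b}*. If it were regular, its complement {ww} would be regular as well (regular languages are closed under complement) — contradiction. So L₁ − L₂ is not regular.

Note that the bare facts "L₁ regular, L₂ non-regular" do not settle the question by themselves: the closure of regular languages under ∪, ∩, complement and difference applies only when BOTH operands are regular. With a non-regular operand the result can come out regular or non-regular depending on the specific languages, so one has to work out L₁ − L₂ for this particular pair, as above.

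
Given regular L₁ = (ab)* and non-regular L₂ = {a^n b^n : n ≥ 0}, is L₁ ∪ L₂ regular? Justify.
No — L₁ ∪ L₂ is not regular.

Let U = (ab)* ∪ {a^n b^n}. If U were regular, then U ∩ aa*bb* would be regular (closure under intersection with a regular language). But (ab)* ∩ aa*bb* = {ab} and {a^n b^n} ∩ aa*bb* = {a^n b^n : n ≥ 1}, so U ∩ aa*bb* = {a^n b^n : n ≥ 1}, which is not regular. Hence U is not regular.

Note that the bare facts "L₁ regular, L₂ non-regular" do not settle the question by themselves: the closure of regular languages under ∪, ∩, complement and difference applies only when BOTH operands are regular. With a non-regular operand the result can come out regular or non-regular depending on the specific languages, so one has to work out L₁ ∪ L₂ for this particular pair, as above.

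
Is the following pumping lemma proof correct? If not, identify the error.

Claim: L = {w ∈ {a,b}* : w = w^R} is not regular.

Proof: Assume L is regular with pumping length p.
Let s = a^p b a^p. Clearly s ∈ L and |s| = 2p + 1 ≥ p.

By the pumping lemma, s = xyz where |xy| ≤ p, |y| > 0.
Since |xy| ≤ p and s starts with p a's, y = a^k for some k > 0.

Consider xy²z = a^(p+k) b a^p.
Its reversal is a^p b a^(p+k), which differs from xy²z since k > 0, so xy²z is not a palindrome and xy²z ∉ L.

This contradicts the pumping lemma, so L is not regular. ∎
The proof is correct.

This proof is valid because:
1. s = a^p b a^p is in L and is chosen in terms of p, so |s| ≥ p holds for every p
2. The decomposition analysis is correct: |xy| ≤ p forces y to lie inside the leading a's
3. The contradiction is valid: a^(p+k) b a^p has more a's before the b than after it, so it is not a palindrome
4. The conclusion follows logically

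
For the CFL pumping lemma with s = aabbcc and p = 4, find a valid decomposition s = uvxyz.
u='a', v='a', x='bb', y='c', z='c'

For s = aabbcc with pumping length p = 4:

One valid decomposition:
- u = 'a'
- v = 'a'
- x = 'bb'
- y = 'c'
- z = 'c'

Verification:
- uvxyz = 'a' + 'a' + 'bb' + 'c' + 'c' = aabbcc ✓
- |vxy| = |'abbc'| = 4 ≤ 4 ✓
- |vy| = |'ac'| = 2 > 0 ✓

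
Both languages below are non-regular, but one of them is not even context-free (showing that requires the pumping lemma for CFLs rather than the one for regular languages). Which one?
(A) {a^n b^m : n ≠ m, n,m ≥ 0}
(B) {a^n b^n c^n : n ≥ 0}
(B) {a^n b^n c^n : n ≥ 0}

(B) {a^n b^n c^n : n ≥ 0} requires the CFL pumping lemma.

- {a^n b^m : n ≠ m, n,m ≥ 0} is context-free (but not regular)
  • Can be shown non-regular with the regular pumping lemma
  • After pumping a's, we can make n = m

- {a^n b^n c^n : n ≥ 0} is NOT context-free
  • Requires the CFL pumping lemma to prove
  • Cannot maintain three equal counts simultaneously

The CFL pumping lemma is "stronger" in that it can prove non-membership
in the larger class of context-free languages.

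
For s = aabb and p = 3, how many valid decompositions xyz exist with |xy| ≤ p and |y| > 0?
6

For s = 'aabb' with pumping length p = 3:

Constraints: |xy| ≤ 3, |y| > 0

Valid decompositions (|xy| ≤ p, |y| ≥ 1):
  • x='', y='a', z='abb'
  • x='a', y='a', z='bb'
  • x='', y='aa', z='bb'
  • x='aa', y='b', z='b'
  • x='a', y='ab', z='b'
  • x='', y='aab', z='b'

Total count: 6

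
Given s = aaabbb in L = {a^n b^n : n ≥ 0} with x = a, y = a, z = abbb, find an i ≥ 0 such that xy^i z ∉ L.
i = 3

xy³z = a · aaa · abbb = aaaaabbb; aaaaabbb has 5 a's and 3 b's; 5 ≠ 3, so it is not in L.
(Other choices also work, e.g. i = 0, 2; only i = 1 is guaranteed to stay in L since xy¹z = s.)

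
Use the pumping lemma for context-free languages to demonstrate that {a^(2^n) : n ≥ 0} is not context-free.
Assume for contradiction that L is context-free, and let p ≥ 1 be the pumping length given by the pumping lemma for CFLs.
Choose s = a^(2^p). Then s ∈ L and |s| = 2^p ≥ p.
By the CFL pumping lemma, s = uvxyz for some u, v, x, y, z with |vxy| ≤ p, |vy| ≥ 1, and uv^i xy^i z ∈ L for every i ≥ 0.
All symbols are a's, so only lengths matter: let k = |vy|, with 1 ≤ k ≤ |vxy| ≤ p < 2^p.

Take i = 2: |uv²xy²z| = 2^p + k, and 2^p < 2^p + k < 2^p + 2^p = 2^(p+1).
So the length lies strictly between consecutive powers of two and is not a power of 2; uv²xy²z ∉ L.

This contradicts the CFL pumping lemma, which requires uv^i xy^i z ∈ L for all i ≥ 0.
Hence L = {a^(2^n) : n ≥ 0} is not context-free. ∎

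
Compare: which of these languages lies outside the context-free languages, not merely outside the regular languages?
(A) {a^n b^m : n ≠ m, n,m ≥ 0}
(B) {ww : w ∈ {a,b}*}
(B) {ww : w ∈ {a,b}*}

(B) {ww : w ∈ {a,b}*} requires the CFL pumping lemma.

- {a^n b^m : n ≠ m, n,m ≥ 0} is context-free (but not regular)
  • Can be shown non-regular with the regular pumping lemma
  • After pumping a's, we can make n = m

- {ww : w ∈ {a,b}*} is NOT context-free
  • Requires the CFL pumping lemma to prove
  • Cannot verify equality of two arbitrary substrings

The CFL pumping lemma is "stronger" in that it can prove non-membership
in the larger class of context-free languages.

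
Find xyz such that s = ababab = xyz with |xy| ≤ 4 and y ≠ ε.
x = 'a', y = 'b', z = 'abab'

For s = ababab and p = 4, one valid decomposition is:
- x = 'a' (length 1)
- y = 'b' (length 1)
- z = 'abab' (length 4)

Verification:
- xyz = 'a' + 'b' + 'abab' = ababab ✓
- |xy| = 2 ≤ 4 ✓
- |y| = 1 > 0 ✓

All pumping lemma constraints are satisfied.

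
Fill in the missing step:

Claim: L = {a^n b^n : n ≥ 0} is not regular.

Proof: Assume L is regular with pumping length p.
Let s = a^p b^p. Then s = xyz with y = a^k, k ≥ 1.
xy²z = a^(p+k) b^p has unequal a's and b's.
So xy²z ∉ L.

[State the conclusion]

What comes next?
This contradicts the pumping lemma for regular languages,
which guarantees xy^i z ∈ L for all i ≥ 0.

Since our assumption that L is regular leads to a contradiction,
we conclude that L = {a^n b^n : n ≥ 0} is NOT regular. ∎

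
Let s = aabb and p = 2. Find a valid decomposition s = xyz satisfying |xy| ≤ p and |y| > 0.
x = '', y = 'aa', z = 'bb'

For s = aabb and p = 2, one valid decomposition is:
- x = '' (length 0)
- y = 'aa' (length 2)
- z = 'bb' (length 2)

Verification:
- xyz = '' + 'aa' + 'bb' = aabb ✓
- |xy| = 2 ≤ 2 ✓
- |y| = 2 > 0 ✓

All pumping lemma constraints are satisfied.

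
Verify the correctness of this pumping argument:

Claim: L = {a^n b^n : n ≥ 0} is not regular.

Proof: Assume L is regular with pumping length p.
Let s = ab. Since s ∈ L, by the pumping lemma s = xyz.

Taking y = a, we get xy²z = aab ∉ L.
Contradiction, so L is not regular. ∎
The proof is INCORRECT.

Error: The string s = ab may be shorter than p.
The pumping lemma only applies to strings with |s| ≥ p, and p is not under our control.
We must choose s in terms of p, e.g. s = a^p b^p, to ensure |s| ≥ p.
(The proof also fixes one particular y; a valid argument must handle every decomposition with |xy| ≤ p and |y| ≥ 1 — for s = a^p b^p this forces y = a^k, and then xy²z = a^(p+k) b^p ∉ L.)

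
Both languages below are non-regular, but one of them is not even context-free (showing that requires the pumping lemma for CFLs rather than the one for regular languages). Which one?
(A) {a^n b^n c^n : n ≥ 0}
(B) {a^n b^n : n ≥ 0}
(A) {a^n b^n c^n : n ≥ 0}

(A) {a^n b^n c^n : n ≥ 0} requires the CFL pumping lemma.

- {a^n b^n : n ≥ 0} is context-free (but not regular)
  • Can be shown non-regular with the regular pumping lemma
  • After pumping, the number of a's and b's become unequal

- {a^n b^n c^n : n ≥ 0} is NOT context-free
  • Requires the CFL pumping lemma to prove
  • Cannot maintain three equal counts simultaneously

The CFL pumping lemma is "stronger" in that it can prove non-membership
in the larger class of context-free languages.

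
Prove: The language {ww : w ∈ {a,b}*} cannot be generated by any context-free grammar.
Assume for contradiction that L is context-free, and let p ≥ 1 be the pumping length given by the pumping lemma for CFLs.
Choose s = a^p b^p a^p b^p. Then s ∈ L (take w = a^p b^p) and |s| = 4p ≥ p.
By the CFL pumping lemma, s = uvxyz for some u, v, x, y, z with |vxy| ≤ p, |vy| ≥ 1, and uv^i xy^i z ∈ L for every i ≥ 0.

Write s as four blocks A₁ B₁ A₂ B₂ with A₁ = A₂ = a^p and B₁ = B₂ = b^p. Since |vxy| ≤ p, the window vxy lies inside at most two adjacent blocks. Take i = 0 and let t = uxz, so |t| = 4p − |vy| with 1 ≤ |vy| ≤ p. If |t| is odd, t ∉ L immediately, so assume |vy| is even (hence |vy| ≥ 2) and |t|/2 = 2p − |vy|/2, which satisfies p ≤ |t|/2 ≤ 2p − 1.

Case 1 (vxy inside A₁B₁): t = a^(p−j) b^(p−l) a^p b^p with j + l = |vy|. The second half of t has length < 2p, so it is a suffix of the trailing a^p b^p and ends in b; the first half is a^(p−j) b^(p−l) a^((j+l)/2), which ends in a because (j+l)/2 ≥ 1. The halves differ, so t ∉ L.

Case 2 (vxy inside B₁A₂, straddling the middle): t = a^p b^(p−j) a^(p−l) b^p with j + l = |vy|. If t = ww, then w is a prefix of t of length ≥ p, so w begins with a^p; and w is a suffix of t of length ≥ p, so w ends with b^p. That forces |w| ≥ 2p, contradicting |w| = |t|/2 ≤ 2p − 1. So t ∉ L.

Case 3 (vxy inside A₂B₂): t = a^p b^p a^(p−j) b^(p−l) with j + l = |vy|. The first half of t is a prefix of a^p b^p, so it begins with a; the second half is b^((j+l)/2) a^(p−j) b^(p−l), which begins with b. The halves differ, so t ∉ L.

In every case uv⁰xy⁰z = uxz ∉ L.

This contradicts the CFL pumping lemma, which requires uv^i xy^i z ∈ L for all i ≥ 0.
Hence L = {ww : w ∈ {a,b}*} is not context-free. ∎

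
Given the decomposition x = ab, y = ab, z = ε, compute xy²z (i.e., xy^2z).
ababab

Given x = 'ab', y = 'ab', z = '' and i = 2:

xy^2z = x + y·y·...·y (2 times) + z
       = 'ab' + 'ab'^2 + ''
       = 'ab' + 'abab' + ''
       = 'ababab'

The pumped string is 'ababab' with length 6.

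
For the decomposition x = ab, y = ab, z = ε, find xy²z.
ababab

Given x = 'ab', y = 'ab', z = '' and i = 2:

xy^2z = x + y·y·...·y (2 times) + z
       = 'ab' + 'ab'^2 + ''
       = 'ab' + 'abab' + ''
       = 'ababab'

The pumped string is 'ababab' with length 6.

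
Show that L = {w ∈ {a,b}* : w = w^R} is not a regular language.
Assume for contradiction that L is regular, and let p ≥ 1 be the pumping length given by the pumping lemma.
Choose s = a^p b a^p. Then s ∈ L (it reads the same in both directions) and |s| = 2p + 1 ≥ p.
By the pumping lemma, s = xyz for some x, y, z with |xy| ≤ p, |y| ≥ 1, and xy^i z ∈ L for every i ≥ 0.
Since |xy| ≤ p and the first p symbols of s are all a's, y = a^k for some k with 1 ≤ k ≤ p.

Take i = 2: xy²z = a^(p + k) b a^p.
Its reversal is a^p b a^(p + k). These differ because the block of a's before the unique b has length p + k in one and p in the other, and p + k ≠ p since k ≥ 1. So xy²z is not a palindrome, i.e. xy²z ∉ L.

This contradicts the pumping lemma, which requires xy^i z ∈ L for all i ≥ 0.
Hence L = {w ∈ {a,b}* : w = w^R} is not regular. ∎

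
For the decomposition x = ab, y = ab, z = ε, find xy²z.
ababab

Given x = 'ab', y = 'ab', z = '' and i = 2:

xy^2z = x + y·y·...·y (2 times) + z
       = 'ab' + 'ab'^2 + ''
       = 'ab' + 'abab' + ''
       = 'ababab'

The pumped string is 'ababab' with length 6.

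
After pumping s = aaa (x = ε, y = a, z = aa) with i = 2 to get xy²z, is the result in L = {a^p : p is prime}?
No

xy²z = ε · aa · aa = aaaa.
aaaa has length 4 = 2 × 2, which is not prime, so it is not in L.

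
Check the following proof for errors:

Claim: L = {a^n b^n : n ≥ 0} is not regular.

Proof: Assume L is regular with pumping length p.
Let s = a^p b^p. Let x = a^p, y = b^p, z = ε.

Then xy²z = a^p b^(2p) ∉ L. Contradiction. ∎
The proof is INCORRECT.

Error: The decomposition violates |xy| ≤ p.
With x = a^p and y = b^p, we have |xy| = 2p > p.
The pumping lemma requires |xy| ≤ p, so y must be within the first p characters.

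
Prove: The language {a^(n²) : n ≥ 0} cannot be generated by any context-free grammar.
Assume for contradiction that L is context-free, and let p ≥ 1 be the pumping length given by the pumping lemma for CFLs.
Choose s = a^(p²). Then s ∈ L and |s| = p² ≥ p.
By the CFL pumping lemma, s = uvxyz for some u, v, x, y, z with |vxy| ≤ p, |vy| ≥ 1, and uv^i xy^i z ∈ L for every i ≥ 0.
All symbols are a's, so only lengths matter: let k = |vy|, with 1 ≤ k ≤ |vxy| ≤ p.

Take i = 2: |uv²xy²z| = p² + k, and p² < p² + k ≤ p² + p < (p + 1)².
So the length lies strictly between consecutive squares and is not a perfect square; uv²xy²z ∉ L.

This contradicts the CFL pumping lemma, which requires uv^i xy^i z ∈ L for all i ≥ 0.
Hence L = {a^(n²) : n ≥ 0} is not context-free. ∎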